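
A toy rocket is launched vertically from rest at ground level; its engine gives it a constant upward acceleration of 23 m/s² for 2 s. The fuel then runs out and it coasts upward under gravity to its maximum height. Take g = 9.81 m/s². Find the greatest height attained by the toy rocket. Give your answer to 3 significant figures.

Phase 1 (powered ascent): v₀ = 0 m/s, a = 23 m/s².
v = v₀ + at = 0 + (23)(2) = 46.0 m/s
Δx = v₀t + ½at² = 0·2 + 0.5·23·2² = 46.0 m

Phase 2 (coasting upward): v₀ = 46.0 m/s, a = -9.81 m/s².
v = v₀ + at → t = (0 − 46.0) / -9.81 = 4.69 s
v² = v₀² + 2aΔx → Δx = (0² − 46.0²)/(2·-9.81) = 108 m
Maximum height = 46.0 + 108 = 154 m

154 m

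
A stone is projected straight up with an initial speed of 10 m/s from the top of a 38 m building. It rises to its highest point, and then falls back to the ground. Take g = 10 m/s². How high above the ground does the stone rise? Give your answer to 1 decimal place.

Phase 1 (rising): v₀ = 10.0 m/s, a = -10 m/s².
v = v₀ + at → t = (0 − 10.0) / -10 = 1.00 s
v² = v₀² + 2aΔx → Δx = (0² − 10.0²)/(2·-10) = 5.00 m
Maximum height = 38 + 5.00 = 43.0 m

43.0 m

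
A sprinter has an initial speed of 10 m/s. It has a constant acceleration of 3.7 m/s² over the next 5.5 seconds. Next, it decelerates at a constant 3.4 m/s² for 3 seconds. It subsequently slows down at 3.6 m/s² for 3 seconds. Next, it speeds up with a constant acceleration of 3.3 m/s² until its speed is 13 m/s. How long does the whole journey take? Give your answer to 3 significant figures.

Phase 1 (accelerating): v₀ = 10.0 m/s, a = 3.7 m/s².
v = v₀ + at = 10.0 + (3.7)(5.5) = 30.4 m/s
Δx = v₀t + ½at² = 10.0·5.5 + 0.5·3.7·5.5² = 111 m

Phase 2 (decelerating): v₀ = 30.4 m/s, a = -3.4 m/s².
v = v₀ + at = 30.4 + (-3.4)(3) = 20.2 m/s
Δx = v₀t + ½at² = 30.4·3 + 0.5·-3.4·3² = 75.8 m

Phase 3 (decelerating): v₀ = 20.2 m/s, a = -3.6 m/s².
v = v₀ + at = 20.2 + (-3.6)(3) = 9.35 m/s
Δx = v₀t + ½at² = 20.2·3 + 0.5·-3.6·3² = 44.2 m

Phase 4 (accelerating): v₀ = 9.35 m/s, a = 3.3 m/s².
v = v₀ + at → t = (13 − 9.35) / 3.3 = 1.11 s
v² = v₀² + 2aΔx → Δx = (13² − 9.35²)/(2·3.3) = 12.4 m
Total time = 5.50 + 3.00 + 3.00 + 1.11 = 12.6 s

12.6 s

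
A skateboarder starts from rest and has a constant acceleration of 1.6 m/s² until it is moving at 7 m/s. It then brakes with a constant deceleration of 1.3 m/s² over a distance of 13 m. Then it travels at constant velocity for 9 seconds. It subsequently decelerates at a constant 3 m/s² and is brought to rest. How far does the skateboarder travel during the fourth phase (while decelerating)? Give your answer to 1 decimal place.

Phase 1 (accelerating): v₀ = 0 m/s, a = 1.6 m/s².
v = v₀ + at → t = (7 − 0) / 1.6 = 4.38 s
v² = v₀² + 2aΔx → Δx = (7² − 0²)/(2·1.6) = 15.3 m

Phase 2 (decelerating): v₀ = 7.00 m/s, a = -1.3 m/s².
v² = v₀² + 2aΔx = 7.00² + 2·-1.3·13 = 15.2 → v = 3.90 m/s
t = (v − v₀)/a = (3.90 − 7.00)/-1.3 = 2.39 s

Phase 3 (constant speed): v₀ = 3.90 m/s, a = 0 m/s².
v = v₀ + at = 3.90 + (0)(9) = 3.90 m/s
Δx = v₀t + ½at² = 3.90·9 + 0.5·0·9² = 35.1 m

Phase 4 (decelerating): v₀ = 3.90 m/s, a = -3 m/s².
v = v₀ + at → t = (0 − 3.90) / -3 = 1.30 s
v² = v₀² + 2aΔx → Δx = (0² − 3.90²)/(2·-3) = 2.53 m
Distance in phase 4 = 2.53 m

2.5 m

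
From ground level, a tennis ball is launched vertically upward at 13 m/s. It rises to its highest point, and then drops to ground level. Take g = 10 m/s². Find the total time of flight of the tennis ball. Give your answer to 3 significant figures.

2.60 s

Phase 1 (rising): v₀ = 13.0 m/s, a = -10 m/s².
v = v₀ + at → t = (0 − 13.0) / -10 = 1.30 s
v² = v₀² + 2aΔx → Δx = (0² − 13.0²)/(2·-10) = 8.45 m

Phase 2 (falling): v₀ = 0 m/s, a = -10 m/s².
Falls 8.45 m from rest: t = √(2·8.45/10) = 1.30 s; v = g·t = 13.0 m/s.
Total time = 1.30 + 1.30 = 2.60 s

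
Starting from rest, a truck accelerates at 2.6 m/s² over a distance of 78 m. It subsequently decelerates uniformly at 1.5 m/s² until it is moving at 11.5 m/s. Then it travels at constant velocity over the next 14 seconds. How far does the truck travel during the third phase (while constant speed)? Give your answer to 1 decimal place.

161.0 m

Phase 1 (accelerating): v₀ = 0 m/s, a = 2.6 m/s².
v² = v₀² + 2aΔx = 0² + 2·2.6·78 = 406 → v = 20.1 m/s
t = (v − v₀)/a = (20.1 − 0)/2.6 = 7.75 s

Phase 2 (decelerating): v₀ = 20.1 m/s, a = -1.5 m/s².
v = v₀ + at → t = (11.5 − 20.1) / -1.5 = 5.76 s
v² = v₀² + 2aΔx → Δx = (11.5² − 20.1²)/(2·-1.5) = 91.1 m

Phase 3 (constant speed): v₀ = 11.5 m/s, a = 0 m/s².
v = v₀ + at = 11.5 + (0)(14) = 11.5 m/s
Δx = v₀t + ½at² = 11.5·14 + 0.5·0·14² = 161 m
Distance in phase 3 = 161 m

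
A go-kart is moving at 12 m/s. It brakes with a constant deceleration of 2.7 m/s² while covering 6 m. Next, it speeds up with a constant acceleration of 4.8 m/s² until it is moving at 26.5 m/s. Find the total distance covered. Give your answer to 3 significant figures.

Phase 1 (decelerating): v₀ = 12.0 m/s, a = -2.7 m/s².
v² = v₀² + 2aΔx = 12.0² + 2·-2.7·6 = 112 → v = 10.6 m/s
t = (v − v₀)/a = (10.6 − 12.0)/-2.7 = 0.532 s

Phase 2 (accelerating): v₀ = 10.6 m/s, a = 4.8 m/s².
v = v₀ + at → t = (26.5 − 10.6) / 4.8 = 3.32 s
v² = v₀² + 2aΔx → Δx = (26.5² − 10.6²)/(2·4.8) = 61.5 m
Total distance = 6.00 + 61.5 = 67.5 m

67.5 m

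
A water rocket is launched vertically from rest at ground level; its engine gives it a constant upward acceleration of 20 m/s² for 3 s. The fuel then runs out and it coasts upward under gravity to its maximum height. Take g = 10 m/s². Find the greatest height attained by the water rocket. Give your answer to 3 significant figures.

270 m

Phase 1 (powered ascent): v₀ = 0 m/s, a = 20 m/s².
v = v₀ + at = 0 + (20)(3) = 60.0 m/s
Δx = v₀t + ½at² = 0·3 + 0.5·20·3² = 90.0 m

Phase 2 (coasting upward): v₀ = 60.0 m/s, a = -10 m/s².
v = v₀ + at → t = (0 − 60.0) / -10 = 6.00 s
v² = v₀² + 2aΔx → Δx = (0² − 60.0²)/(2·-10) = 180 m
Maximum height = 90.0 + 180 = 270 m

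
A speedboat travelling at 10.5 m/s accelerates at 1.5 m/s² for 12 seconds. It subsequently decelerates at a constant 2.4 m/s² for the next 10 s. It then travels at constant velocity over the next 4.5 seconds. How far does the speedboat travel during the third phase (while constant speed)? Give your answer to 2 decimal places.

20.25 m

Phase 1 (accelerating): v₀ = 10.5 m/s, a = 1.5 m/s².
v = v₀ + at = 10.5 + (1.5)(12) = 28.5 m/s
Δx = v₀t + ½at² = 10.5·12 + 0.5·1.5·12² = 234 m

Phase 2 (decelerating): v₀ = 28.5 m/s, a = -2.4 m/s².
v = v₀ + at = 28.5 + (-2.4)(10) = 4.50 m/s
Δx = v₀t + ½at² = 28.5·10 + 0.5·-2.4·10² = 165 m

Phase 3 (constant speed): v₀ = 4.50 m/s, a = 0 m/s².
v = v₀ + at = 4.50 + (0)(4.5) = 4.50 m/s
Δx = v₀t + ½at² = 4.50·4.5 + 0.5·0·4.5² = 20.2 m
Distance in phase 3 = 20.2 m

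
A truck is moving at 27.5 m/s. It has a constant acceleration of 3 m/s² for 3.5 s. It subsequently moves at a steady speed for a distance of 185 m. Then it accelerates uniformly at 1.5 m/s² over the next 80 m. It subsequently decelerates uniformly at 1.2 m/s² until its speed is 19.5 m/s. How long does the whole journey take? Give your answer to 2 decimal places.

28.34 s

Phase 1 (accelerating): v₀ = 27.5 m/s, a = 3 m/s².
v = v₀ + at = 27.5 + (3)(3.5) = 38.0 m/s
Δx = v₀t + ½at² = 27.5·3.5 + 0.5·3·3.5² = 115 m

Phase 2 (constant speed): v₀ = 38.0 m/s, a = 0 m/s².
Constant speed: t = d/v = 185/38.0 = 4.87 s

Phase 3 (accelerating): v₀ = 38.0 m/s, a = 1.5 m/s².
v² = v₀² + 2aΔx = 38.0² + 2·1.5·80 = 1680 → v = 41.0 m/s
t = (v − v₀)/a = (41.0 − 38.0)/1.5 = 2.02 s

Phase 4 (decelerating): v₀ = 41.0 m/s, a = -1.2 m/s².
v = v₀ + at → t = (19.5 − 41.0) / -1.2 = 17.9 s
v² = v₀² + 2aΔx → Δx = (19.5² − 41.0²)/(2·-1.2) = 543 m
Total time = 3.50 + 4.87 + 2.02 + 17.9 = 28.3 s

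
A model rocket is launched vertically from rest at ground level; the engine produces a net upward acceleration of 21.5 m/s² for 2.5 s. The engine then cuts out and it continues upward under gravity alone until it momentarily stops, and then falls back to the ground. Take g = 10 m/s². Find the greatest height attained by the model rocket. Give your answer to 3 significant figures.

212 m

Phase 1 (powered ascent): v₀ = 0 m/s, a = 21.5 m/s².
v = v₀ + at = 0 + (21.5)(2.5) = 53.8 m/s
Δx = v₀t + ½at² = 0·2.5 + 0.5·21.5·2.5² = 67.2 m

Phase 2 (coasting upward): v₀ = 53.8 m/s, a = -10 m/s².
v = v₀ + at → t = (0 − 53.8) / -10 = 5.38 s
v² = v₀² + 2aΔx → Δx = (0² − 53.8²)/(2·-10) = 144 m
Maximum height = 67.2 + 144 = 212 m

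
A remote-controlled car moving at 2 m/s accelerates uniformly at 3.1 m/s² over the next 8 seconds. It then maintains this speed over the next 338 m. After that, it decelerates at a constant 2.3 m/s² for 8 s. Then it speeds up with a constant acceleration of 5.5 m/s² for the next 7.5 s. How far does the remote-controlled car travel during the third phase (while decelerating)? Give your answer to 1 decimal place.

140.8 m

Phase 1 (accelerating): v₀ = 2.00 m/s, a = 3.1 m/s².
v = v₀ + at = 2.00 + (3.1)(8) = 26.8 m/s
Δx = v₀t + ½at² = 2.00·8 + 0.5·3.1·8² = 115 m

Phase 2 (constant speed): v₀ = 26.8 m/s, a = 0 m/s².
Constant speed: t = d/v = 338/26.8 = 12.6 s

Phase 3 (decelerating): v₀ = 26.8 m/s, a = -2.3 m/s².
v = v₀ + at = 26.8 + (-2.3)(8) = 8.40 m/s
Δx = v₀t + ½at² = 26.8·8 + 0.5·-2.3·8² = 141 m
Distance in phase 3 = 141 m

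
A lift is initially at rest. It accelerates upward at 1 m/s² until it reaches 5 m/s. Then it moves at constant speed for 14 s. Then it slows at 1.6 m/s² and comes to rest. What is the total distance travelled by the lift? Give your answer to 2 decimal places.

90.31 m

Phase 1 (accelerating): v₀ = 0 m/s, a = 1 m/s².
v = v₀ + at → t = (5 − 0) / 1 = 5.00 s
v² = v₀² + 2aΔx → Δx = (5² − 0²)/(2·1) = 12.5 m

Phase 2 (constant speed): v₀ = 5.00 m/s, a = 0 m/s².
v = v₀ + at = 5.00 + (0)(14) = 5.00 m/s
Δx = v₀t + ½at² = 5.00·14 + 0.5·0·14² = 70.0 m

Phase 3 (decelerating): v₀ = 5.00 m/s, a = -1.6 m/s².
v = v₀ + at → t = (0 − 5.00) / -1.6 = 3.12 s
v² = v₀² + 2aΔx → Δx = (0² − 5.00²)/(2·-1.6) = 7.81 m
Total distance = 12.5 + 70.0 + 7.81 = 90.3 m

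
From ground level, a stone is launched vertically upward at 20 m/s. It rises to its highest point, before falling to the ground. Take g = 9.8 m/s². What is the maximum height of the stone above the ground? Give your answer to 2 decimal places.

Phase 1 (rising): v₀ = 20.0 m/s, a = -9.8 m/s².
v = v₀ + at → t = (0 − 20.0) / -9.8 = 2.04 s
v² = v₀² + 2aΔx → Δx = (0² − 20.0²)/(2·-9.8) = 20.4 m
Maximum height = 20.4 m

20.41 m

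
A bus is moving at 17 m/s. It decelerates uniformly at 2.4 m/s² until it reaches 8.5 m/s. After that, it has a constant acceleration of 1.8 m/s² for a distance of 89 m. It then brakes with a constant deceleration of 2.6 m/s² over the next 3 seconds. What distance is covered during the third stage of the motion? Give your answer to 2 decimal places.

Phase 1 (decelerating): v₀ = 17.0 m/s, a = -2.4 m/s².
v = v₀ + at → t = (8.5 − 17.0) / -2.4 = 3.54 s
v² = v₀² + 2aΔx → Δx = (8.5² − 17.0²)/(2·-2.4) = 45.2 m

Phase 2 (accelerating): v₀ = 8.50 m/s, a = 1.8 m/s².
v² = v₀² + 2aΔx = 8.50² + 2·1.8·89 = 393 → v = 19.8 m/s
t = (v − v₀)/a = (19.8 − 8.50)/1.8 = 6.29 s

Phase 3 (decelerating): v₀ = 19.8 m/s, a = -2.6 m/s².
v = v₀ + at = 19.8 + (-2.6)(3) = 12.0 m/s
Δx = v₀t + ½at² = 19.8·3 + 0.5·-2.6·3² = 47.7 m
Distance in phase 3 = 47.7 m

47.75 m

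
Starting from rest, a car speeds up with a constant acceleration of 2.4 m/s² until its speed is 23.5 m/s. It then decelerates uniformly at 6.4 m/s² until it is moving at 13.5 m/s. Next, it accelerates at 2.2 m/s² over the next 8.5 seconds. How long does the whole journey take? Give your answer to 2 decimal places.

Phase 1 (accelerating): v₀ = 0 m/s, a = 2.4 m/s².
v = v₀ + at → t = (23.5 − 0) / 2.4 = 9.79 s
v² = v₀² + 2aΔx → Δx = (23.5² − 0²)/(2·2.4) = 115 m

Phase 2 (decelerating): v₀ = 23.5 m/s, a = -6.4 m/s².
v = v₀ + at → t = (13.5 − 23.5) / -6.4 = 1.56 s
v² = v₀² + 2aΔx → Δx = (13.5² − 23.5²)/(2·-6.4) = 28.9 m

Phase 3 (accelerating): v₀ = 13.5 m/s, a = 2.2 m/s².
v = v₀ + at = 13.5 + (2.2)(8.5) = 32.2 m/s
Δx = v₀t + ½at² = 13.5·8.5 + 0.5·2.2·8.5² = 194 m
Total time = 9.79 + 1.56 + 8.50 = 19.9 s

19.85 s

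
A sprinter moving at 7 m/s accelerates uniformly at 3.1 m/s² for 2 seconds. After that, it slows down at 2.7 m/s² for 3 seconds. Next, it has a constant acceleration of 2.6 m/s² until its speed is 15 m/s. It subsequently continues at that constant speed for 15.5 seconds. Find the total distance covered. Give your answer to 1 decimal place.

318.4 m

Phase 1 (accelerating): v₀ = 7.00 m/s, a = 3.1 m/s².
v = v₀ + at = 7.00 + (3.1)(2) = 13.2 m/s
Δx = v₀t + ½at² = 7.00·2 + 0.5·3.1·2² = 20.2 m

Phase 2 (decelerating): v₀ = 13.2 m/s, a = -2.7 m/s².
v = v₀ + at = 13.2 + (-2.7)(3) = 5.10 m/s
Δx = v₀t + ½at² = 13.2·3 + 0.5·-2.7·3² = 27.4 m

Phase 3 (accelerating): v₀ = 5.10 m/s, a = 2.6 m/s².
v = v₀ + at → t = (15 − 5.10) / 2.6 = 3.81 s
v² = v₀² + 2aΔx → Δx = (15² − 5.10²)/(2·2.6) = 38.3 m

Phase 4 (constant speed): v₀ = 15.0 m/s, a = 0 m/s².
v = v₀ + at = 15.0 + (0)(15.5) = 15.0 m/s
Δx = v₀t + ½at² = 15.0·15.5 + 0.5·0·15.5² = 232 m
Total distance = 20.2 + 27.4 + 38.3 + 232 = 318 m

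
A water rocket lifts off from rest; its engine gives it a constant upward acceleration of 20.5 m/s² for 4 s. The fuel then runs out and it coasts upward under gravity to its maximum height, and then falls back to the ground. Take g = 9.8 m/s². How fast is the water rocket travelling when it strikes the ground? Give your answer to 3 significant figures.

Phase 1 (powered ascent): v₀ = 0 m/s, a = 20.5 m/s².
v = v₀ + at = 0 + (20.5)(4) = 82.0 m/s
Δx = v₀t + ½at² = 0·4 + 0.5·20.5·4² = 164 m

Phase 2 (coasting upward): v₀ = 82.0 m/s, a = -9.8 m/s².
v = v₀ + at → t = (0 − 82.0) / -9.8 = 8.37 s
v² = v₀² + 2aΔx → Δx = (0² − 82.0²)/(2·-9.8) = 343 m

Phase 3 (free fall): v₀ = 0 m/s, a = -9.8 m/s².
Falls 507 m from rest: t = √(2·507/9.8) = 10.2 s; v = g·t = 99.7 m/s.
Impact speed = 99.7 m/s

99.7 m/s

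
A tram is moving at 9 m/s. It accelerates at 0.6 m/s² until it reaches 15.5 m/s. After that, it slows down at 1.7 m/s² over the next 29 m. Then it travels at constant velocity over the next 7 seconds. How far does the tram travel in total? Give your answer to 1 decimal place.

245.0 m

Phase 1 (accelerating): v₀ = 9.00 m/s, a = 0.6 m/s².
v = v₀ + at → t = (15.5 − 9.00) / 0.6 = 10.8 s
v² = v₀² + 2aΔx → Δx = (15.5² − 9.00²)/(2·0.6) = 133 m

Phase 2 (decelerating): v₀ = 15.5 m/s, a = -1.7 m/s².
v² = v₀² + 2aΔx = 15.5² + 2·-1.7·29 = 142 → v = 11.9 m/s
t = (v − v₀)/a = (11.9 − 15.5)/-1.7 = 2.12 s

Phase 3 (constant speed): v₀ = 11.9 m/s, a = 0 m/s².
v = v₀ + at = 11.9 + (0)(7) = 11.9 m/s
Δx = v₀t + ½at² = 11.9·7 + 0.5·0·7² = 83.3 m
Total distance = 133 + 29.0 + 83.3 = 245 m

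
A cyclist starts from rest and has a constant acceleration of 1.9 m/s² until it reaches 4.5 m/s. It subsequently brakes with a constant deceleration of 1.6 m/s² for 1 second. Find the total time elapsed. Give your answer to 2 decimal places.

3.37 s

Phase 1 (accelerating): v₀ = 0 m/s, a = 1.9 m/s².
v = v₀ + at → t = (4.5 − 0) / 1.9 = 2.37 s
v² = v₀² + 2aΔx → Δx = (4.5² − 0²)/(2·1.9) = 5.33 m

Phase 2 (decelerating): v₀ = 4.50 m/s, a = -1.6 m/s².
v = v₀ + at = 4.50 + (-1.6)(1) = 2.90 m/s
Δx = v₀t + ½at² = 4.50·1 + 0.5·-1.6·1² = 3.70 m
Total time = 2.37 + 1.00 = 3.37 s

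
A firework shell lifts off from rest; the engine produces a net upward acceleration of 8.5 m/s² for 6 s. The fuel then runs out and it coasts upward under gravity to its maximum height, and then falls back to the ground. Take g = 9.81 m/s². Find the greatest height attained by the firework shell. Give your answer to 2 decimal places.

285.57 m

Phase 1 (powered ascent): v₀ = 0 m/s, a = 8.5 m/s².
v = v₀ + at = 0 + (8.5)(6) = 51.0 m/s
Δx = v₀t + ½at² = 0·6 + 0.5·8.5·6² = 153 m

Phase 2 (coasting upward): v₀ = 51.0 m/s, a = -9.81 m/s².
v = v₀ + at → t = (0 − 51.0) / -9.81 = 5.20 s
v² = v₀² + 2aΔx → Δx = (0² − 51.0²)/(2·-9.81) = 133 m
Maximum height = 153 + 133 = 286 m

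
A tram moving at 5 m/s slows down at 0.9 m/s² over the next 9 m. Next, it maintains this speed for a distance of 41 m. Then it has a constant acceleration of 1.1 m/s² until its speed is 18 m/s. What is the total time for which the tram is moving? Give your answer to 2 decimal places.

29.75 s

Phase 1 (decelerating): v₀ = 5.00 m/s, a = -0.9 m/s².
v² = v₀² + 2aΔx = 5.00² + 2·-0.9·9 = 8.80 → v = 2.97 m/s
t = (v − v₀)/a = (2.97 − 5.00)/-0.9 = 2.26 s

Phase 2 (constant speed): v₀ = 2.97 m/s, a = 0 m/s².
Constant speed: t = d/v = 41/2.97 = 13.8 s

Phase 3 (accelerating): v₀ = 2.97 m/s, a = 1.1 m/s².
v = v₀ + at → t = (18 − 2.97) / 1.1 = 13.7 s
v² = v₀² + 2aΔx → Δx = (18² − 2.97²)/(2·1.1) = 143 m
Total time = 2.26 + 13.8 + 13.7 = 29.7 s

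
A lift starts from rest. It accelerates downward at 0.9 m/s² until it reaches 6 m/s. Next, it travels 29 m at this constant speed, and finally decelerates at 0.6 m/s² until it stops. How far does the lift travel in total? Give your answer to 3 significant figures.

Phase 1 (accelerating): v₀ = 0 m/s, a = 0.9 m/s².
v = v₀ + at → t = (6 − 0) / 0.9 = 6.67 s
v² = v₀² + 2aΔx → Δx = (6² − 0²)/(2·0.9) = 20.0 m

Phase 2 (constant speed): v₀ = 6.00 m/s, a = 0 m/s².
Constant speed: t = d/v = 29/6.00 = 4.83 s

Phase 3 (decelerating): v₀ = 6.00 m/s, a = -0.6 m/s².
v = v₀ + at → t = (0 − 6.00) / -0.6 = 10.0 s
v² = v₀² + 2aΔx → Δx = (0² − 6.00²)/(2·-0.6) = 30.0 m
Total distance = 20.0 + 29.0 + 30.0 = 79.0 m

79.0 m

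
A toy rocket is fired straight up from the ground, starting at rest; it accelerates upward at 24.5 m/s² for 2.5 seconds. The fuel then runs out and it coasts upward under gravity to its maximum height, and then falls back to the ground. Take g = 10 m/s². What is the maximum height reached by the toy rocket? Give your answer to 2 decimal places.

Phase 1 (powered ascent): v₀ = 0 m/s, a = 24.5 m/s².
v = v₀ + at = 0 + (24.5)(2.5) = 61.2 m/s
Δx = v₀t + ½at² = 0·2.5 + 0.5·24.5·2.5² = 76.6 m

Phase 2 (coasting upward): v₀ = 61.2 m/s, a = -10 m/s².
v = v₀ + at → t = (0 − 61.2) / -10 = 6.12 s
v² = v₀² + 2aΔx → Δx = (0² − 61.2²)/(2·-10) = 188 m
Maximum height = 76.6 + 188 = 264 m

264.14 m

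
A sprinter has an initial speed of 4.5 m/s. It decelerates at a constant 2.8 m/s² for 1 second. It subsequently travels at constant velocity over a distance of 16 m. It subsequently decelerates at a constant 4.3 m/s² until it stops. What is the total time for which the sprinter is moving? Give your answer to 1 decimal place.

Phase 1 (decelerating): v₀ = 4.50 m/s, a = -2.8 m/s².
v = v₀ + at = 4.50 + (-2.8)(1) = 1.70 m/s
Δx = v₀t + ½at² = 4.50·1 + 0.5·-2.8·1² = 3.10 m

Phase 2 (constant speed): v₀ = 1.70 m/s, a = 0 m/s².
Constant speed: t = d/v = 16/1.70 = 9.41 s

Phase 3 (decelerating): v₀ = 1.70 m/s, a = -4.3 m/s².
v = v₀ + at → t = (0 − 1.70) / -4.3 = 0.395 s
v² = v₀² + 2aΔx → Δx = (0² − 1.70²)/(2·-4.3) = 0.336 m
Total time = 1.00 + 9.41 + 0.395 = 10.8 s

10.8 s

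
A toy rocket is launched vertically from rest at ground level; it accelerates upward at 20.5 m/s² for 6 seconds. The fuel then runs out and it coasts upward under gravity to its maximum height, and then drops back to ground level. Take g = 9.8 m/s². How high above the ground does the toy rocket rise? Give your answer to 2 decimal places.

Phase 1 (powered ascent): v₀ = 0 m/s, a = 20.5 m/s².
v = v₀ + at = 0 + (20.5)(6) = 123 m/s
Δx = v₀t + ½at² = 0·6 + 0.5·20.5·6² = 369 m

Phase 2 (coasting upward): v₀ = 123 m/s, a = -9.8 m/s².
v = v₀ + at → t = (0 − 123) / -9.8 = 12.6 s
v² = v₀² + 2aΔx → Δx = (0² − 123²)/(2·-9.8) = 772 m
Maximum height = 369 + 772 = 1140 m

1140.89 m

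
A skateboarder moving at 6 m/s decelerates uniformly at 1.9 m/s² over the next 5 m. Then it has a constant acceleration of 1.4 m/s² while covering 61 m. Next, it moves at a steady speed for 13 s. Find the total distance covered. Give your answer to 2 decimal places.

Phase 1 (decelerating): v₀ = 6.00 m/s, a = -1.9 m/s².
v² = v₀² + 2aΔx = 6.00² + 2·-1.9·5 = 17.0 → v = 4.12 m/s
t = (v − v₀)/a = (4.12 − 6.00)/-1.9 = 0.988 s

Phase 2 (accelerating): v₀ = 4.12 m/s, a = 1.4 m/s².
v² = v₀² + 2aΔx = 4.12² + 2·1.4·61 = 188 → v = 13.7 m/s
t = (v − v₀)/a = (13.7 − 4.12)/1.4 = 6.84 s

Phase 3 (constant speed): v₀ = 13.7 m/s, a = 0 m/s².
v = v₀ + at = 13.7 + (0)(13) = 13.7 m/s
Δx = v₀t + ½at² = 13.7·13 + 0.5·0·13² = 178 m
Total distance = 5.00 + 61.0 + 178 = 244 m

244.15 m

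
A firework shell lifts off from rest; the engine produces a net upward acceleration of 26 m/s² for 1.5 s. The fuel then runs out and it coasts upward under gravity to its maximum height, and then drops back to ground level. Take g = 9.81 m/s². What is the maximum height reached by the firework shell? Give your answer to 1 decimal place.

Phase 1 (powered ascent): v₀ = 0 m/s, a = 26 m/s².
v = v₀ + at = 0 + (26)(1.5) = 39.0 m/s
Δx = v₀t + ½at² = 0·1.5 + 0.5·26·1.5² = 29.2 m

Phase 2 (coasting upward): v₀ = 39.0 m/s, a = -9.81 m/s².
v = v₀ + at → t = (0 − 39.0) / -9.81 = 3.98 s
v² = v₀² + 2aΔx → Δx = (0² − 39.0²)/(2·-9.81) = 77.5 m
Maximum height = 29.2 + 77.5 = 107 m

106.8 m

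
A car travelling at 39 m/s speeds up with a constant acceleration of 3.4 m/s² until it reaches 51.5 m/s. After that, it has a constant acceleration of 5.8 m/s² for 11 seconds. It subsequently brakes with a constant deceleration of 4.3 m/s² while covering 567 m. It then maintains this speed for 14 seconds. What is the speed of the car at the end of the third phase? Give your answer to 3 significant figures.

91.7 m/s

Phase 1 (accelerating): v₀ = 39.0 m/s, a = 3.4 m/s².
v = v₀ + at → t = (51.5 − 39.0) / 3.4 = 3.68 s
v² = v₀² + 2aΔx → Δx = (51.5² − 39.0²)/(2·3.4) = 166 m

Phase 2 (accelerating): v₀ = 51.5 m/s, a = 5.8 m/s².
v = v₀ + at = 51.5 + (5.8)(11) = 115 m/s
Δx = v₀t + ½at² = 51.5·11 + 0.5·5.8·11² = 917 m

Phase 3 (decelerating): v₀ = 115 m/s, a = -4.3 m/s².
v² = v₀² + 2aΔx = 115² + 2·-4.3·567 = 8420 → v = 91.7 m/s
t = (v − v₀)/a = (91.7 − 115)/-4.3 = 5.48 s
Speed at end of phase 3 = 91.7 m/s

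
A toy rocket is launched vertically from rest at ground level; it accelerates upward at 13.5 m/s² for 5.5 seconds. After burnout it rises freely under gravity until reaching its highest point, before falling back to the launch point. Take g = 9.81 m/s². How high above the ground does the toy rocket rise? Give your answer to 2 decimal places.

485.18 m

Phase 1 (powered ascent): v₀ = 0 m/s, a = 13.5 m/s².
v = v₀ + at = 0 + (13.5)(5.5) = 74.2 m/s
Δx = v₀t + ½at² = 0·5.5 + 0.5·13.5·5.5² = 204 m

Phase 2 (coasting upward): v₀ = 74.2 m/s, a = -9.81 m/s².
v = v₀ + at → t = (0 − 74.2) / -9.81 = 7.57 s
v² = v₀² + 2aΔx → Δx = (0² − 74.2²)/(2·-9.81) = 281 m
Maximum height = 204 + 281 = 485 m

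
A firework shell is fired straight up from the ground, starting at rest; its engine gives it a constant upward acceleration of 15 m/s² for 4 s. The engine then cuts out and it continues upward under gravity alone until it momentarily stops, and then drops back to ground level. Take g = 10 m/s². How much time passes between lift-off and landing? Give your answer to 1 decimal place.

17.7 s

Phase 1 (powered ascent): v₀ = 0 m/s, a = 15 m/s².
v = v₀ + at = 0 + (15)(4) = 60.0 m/s
Δx = v₀t + ½at² = 0·4 + 0.5·15·4² = 120 m

Phase 2 (coasting upward): v₀ = 60.0 m/s, a = -10 m/s².
v = v₀ + at → t = (0 − 60.0) / -10 = 6.00 s
v² = v₀² + 2aΔx → Δx = (0² − 60.0²)/(2·-10) = 180 m

Phase 3 (free fall): v₀ = 0 m/s, a = -10 m/s².
Falls 300 m from rest: t = √(2·300/10) = 7.75 s; v = g·t = 77.5 m/s.
Total time = 4.00 + 6.00 + 7.75 = 17.7 s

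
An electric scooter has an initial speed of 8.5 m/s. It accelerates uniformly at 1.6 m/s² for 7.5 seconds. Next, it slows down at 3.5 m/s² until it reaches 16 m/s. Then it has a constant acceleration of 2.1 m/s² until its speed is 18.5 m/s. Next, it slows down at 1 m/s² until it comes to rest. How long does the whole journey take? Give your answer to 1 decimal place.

Phase 1 (accelerating): v₀ = 8.50 m/s, a = 1.6 m/s².
v = v₀ + at = 8.50 + (1.6)(7.5) = 20.5 m/s
Δx = v₀t + ½at² = 8.50·7.5 + 0.5·1.6·7.5² = 109 m

Phase 2 (decelerating): v₀ = 20.5 m/s, a = -3.5 m/s².
v = v₀ + at → t = (16 − 20.5) / -3.5 = 1.29 s
v² = v₀² + 2aΔx → Δx = (16² − 20.5²)/(2·-3.5) = 23.5 m

Phase 3 (accelerating): v₀ = 16.0 m/s, a = 2.1 m/s².
v = v₀ + at → t = (18.5 − 16.0) / 2.1 = 1.19 s
v² = v₀² + 2aΔx → Δx = (18.5² − 16.0²)/(2·2.1) = 20.5 m

Phase 4 (decelerating): v₀ = 18.5 m/s, a = -1 m/s².
v = v₀ + at → t = (0 − 18.5) / -1 = 18.5 s
v² = v₀² + 2aΔx → Δx = (0² − 18.5²)/(2·-1) = 171 m
Total time = 7.50 + 1.29 + 1.19 + 18.5 = 28.5 s

28.5 s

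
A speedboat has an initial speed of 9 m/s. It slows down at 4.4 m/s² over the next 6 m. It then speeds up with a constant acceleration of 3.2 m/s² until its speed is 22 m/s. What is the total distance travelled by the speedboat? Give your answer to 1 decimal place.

Phase 1 (decelerating): v₀ = 9.00 m/s, a = -4.4 m/s².
v² = v₀² + 2aΔx = 9.00² + 2·-4.4·6 = 28.2 → v = 5.31 m/s
t = (v − v₀)/a = (5.31 − 9.00)/-4.4 = 0.839 s

Phase 2 (accelerating): v₀ = 5.31 m/s, a = 3.2 m/s².
v = v₀ + at → t = (22 − 5.31) / 3.2 = 5.22 s
v² = v₀² + 2aΔx → Δx = (22² − 5.31²)/(2·3.2) = 71.2 m
Total distance = 6.00 + 71.2 = 77.2 m

77.2 m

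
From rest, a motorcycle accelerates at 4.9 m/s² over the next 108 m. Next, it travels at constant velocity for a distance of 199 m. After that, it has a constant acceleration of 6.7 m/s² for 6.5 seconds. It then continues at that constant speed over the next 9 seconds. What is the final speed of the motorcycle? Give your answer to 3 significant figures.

76.1 m/s

Phase 1 (accelerating): v₀ = 0 m/s, a = 4.9 m/s².
v² = v₀² + 2aΔx = 0² + 2·4.9·108 = 1060 → v = 32.5 m/s
t = (v − v₀)/a = (32.5 − 0)/4.9 = 6.64 s

Phase 2 (constant speed): v₀ = 32.5 m/s, a = 0 m/s².
Constant speed: t = d/v = 199/32.5 = 6.12 s

Phase 3 (accelerating): v₀ = 32.5 m/s, a = 6.7 m/s².
v = v₀ + at = 32.5 + (6.7)(6.5) = 76.1 m/s
Δx = v₀t + ½at² = 32.5·6.5 + 0.5·6.7·6.5² = 353 m

Phase 4 (constant speed): v₀ = 76.1 m/s, a = 0 m/s².
v = v₀ + at = 76.1 + (0)(9) = 76.1 m/s
Δx = v₀t + ½at² = 76.1·9 + 0.5·0·9² = 685 m
Final speed = 76.1 m/s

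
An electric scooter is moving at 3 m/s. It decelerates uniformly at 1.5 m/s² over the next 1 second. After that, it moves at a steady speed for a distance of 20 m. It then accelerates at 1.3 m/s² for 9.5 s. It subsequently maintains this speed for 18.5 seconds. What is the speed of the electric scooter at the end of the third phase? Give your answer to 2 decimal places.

13.85 m/s

Phase 1 (decelerating): v₀ = 3.00 m/s, a = -1.5 m/s².
v = v₀ + at = 3.00 + (-1.5)(1) = 1.50 m/s
Δx = v₀t + ½at² = 3.00·1 + 0.5·-1.5·1² = 2.25 m

Phase 2 (constant speed): v₀ = 1.50 m/s, a = 0 m/s².
Constant speed: t = d/v = 20/1.50 = 13.3 s

Phase 3 (accelerating): v₀ = 1.50 m/s, a = 1.3 m/s².
v = v₀ + at = 1.50 + (1.3)(9.5) = 13.8 m/s
Δx = v₀t + ½at² = 1.50·9.5 + 0.5·1.3·9.5² = 72.9 m
Speed at end of phase 3 = 13.8 m/s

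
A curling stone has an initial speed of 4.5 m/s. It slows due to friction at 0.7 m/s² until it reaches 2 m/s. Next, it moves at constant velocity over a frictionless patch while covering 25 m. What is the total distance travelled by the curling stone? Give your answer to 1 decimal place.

Phase 1 (decelerating): v₀ = 4.50 m/s, a = -0.7 m/s².
v = v₀ + at → t = (2 − 4.50) / -0.7 = 3.57 s
v² = v₀² + 2aΔx → Δx = (2² − 4.50²)/(2·-0.7) = 11.6 m

Phase 2 (constant speed): v₀ = 2.00 m/s, a = 0 m/s².
Constant speed: t = d/v = 25/2.00 = 12.5 s
Total distance = 11.6 + 25.0 = 36.6 m

36.6 m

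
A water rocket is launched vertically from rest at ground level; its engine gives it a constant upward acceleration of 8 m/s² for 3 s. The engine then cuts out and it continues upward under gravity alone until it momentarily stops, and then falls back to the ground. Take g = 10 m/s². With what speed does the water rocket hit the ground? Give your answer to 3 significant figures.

Phase 1 (powered ascent): v₀ = 0 m/s, a = 8 m/s².
v = v₀ + at = 0 + (8)(3) = 24.0 m/s
Δx = v₀t + ½at² = 0·3 + 0.5·8·3² = 36.0 m

Phase 2 (coasting upward): v₀ = 24.0 m/s, a = -10 m/s².
v = v₀ + at → t = (0 − 24.0) / -10 = 2.40 s
v² = v₀² + 2aΔx → Δx = (0² − 24.0²)/(2·-10) = 28.8 m

Phase 3 (free fall): v₀ = 0 m/s, a = -10 m/s².
Falls 64.8 m from rest: t = √(2·64.8/10) = 3.60 s; v = g·t = 36.0 m/s.
Impact speed = 36.0 m/s

36.0 m/s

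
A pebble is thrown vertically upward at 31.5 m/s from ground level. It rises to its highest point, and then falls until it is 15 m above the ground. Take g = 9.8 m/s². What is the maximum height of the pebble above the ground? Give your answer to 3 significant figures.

50.6 m

Phase 1 (rising): v₀ = 31.5 m/s, a = -9.8 m/s².
v = v₀ + at → t = (0 − 31.5) / -9.8 = 3.21 s
v² = v₀² + 2aΔx → Δx = (0² − 31.5²)/(2·-9.8) = 50.6 m
Maximum height = 50.6 m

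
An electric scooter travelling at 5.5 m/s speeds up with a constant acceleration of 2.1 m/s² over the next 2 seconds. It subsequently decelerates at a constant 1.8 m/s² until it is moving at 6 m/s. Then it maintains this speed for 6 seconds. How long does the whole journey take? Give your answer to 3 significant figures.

Phase 1 (accelerating): v₀ = 5.50 m/s, a = 2.1 m/s².
v = v₀ + at = 5.50 + (2.1)(2) = 9.70 m/s
Δx = v₀t + ½at² = 5.50·2 + 0.5·2.1·2² = 15.2 m

Phase 2 (decelerating): v₀ = 9.70 m/s, a = -1.8 m/s².
v = v₀ + at → t = (6 − 9.70) / -1.8 = 2.06 s
v² = v₀² + 2aΔx → Δx = (6² − 9.70²)/(2·-1.8) = 16.1 m

Phase 3 (constant speed): v₀ = 6.00 m/s, a = 0 m/s².
v = v₀ + at = 6.00 + (0)(6) = 6.00 m/s
Δx = v₀t + ½at² = 6.00·6 + 0.5·0·6² = 36.0 m
Total time = 2.00 + 2.06 + 6.00 = 10.1 s

10.1 s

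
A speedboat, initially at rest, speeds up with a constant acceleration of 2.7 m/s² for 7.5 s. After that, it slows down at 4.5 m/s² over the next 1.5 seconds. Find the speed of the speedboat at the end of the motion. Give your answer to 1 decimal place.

13.5 m/s

Phase 1 (accelerating): v₀ = 0 m/s, a = 2.7 m/s².
v = v₀ + at = 0 + (2.7)(7.5) = 20.2 m/s
Δx = v₀t + ½at² = 0·7.5 + 0.5·2.7·7.5² = 75.9 m

Phase 2 (decelerating): v₀ = 20.2 m/s, a = -4.5 m/s².
v = v₀ + at = 20.2 + (-4.5)(1.5) = 13.5 m/s
Δx = v₀t + ½at² = 20.2·1.5 + 0.5·-4.5·1.5² = 25.3 m
Final speed = 13.5 m/s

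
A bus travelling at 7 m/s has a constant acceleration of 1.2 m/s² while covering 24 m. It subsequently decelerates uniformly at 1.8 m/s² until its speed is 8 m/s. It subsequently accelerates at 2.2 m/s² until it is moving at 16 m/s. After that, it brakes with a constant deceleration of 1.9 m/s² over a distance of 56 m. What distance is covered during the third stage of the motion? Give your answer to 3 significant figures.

43.6 m

Phase 1 (accelerating): v₀ = 7.00 m/s, a = 1.2 m/s².
v² = v₀² + 2aΔx = 7.00² + 2·1.2·24 = 107 → v = 10.3 m/s
t = (v − v₀)/a = (10.3 − 7.00)/1.2 = 2.77 s

Phase 2 (decelerating): v₀ = 10.3 m/s, a = -1.8 m/s².
v = v₀ + at → t = (8 − 10.3) / -1.8 = 1.29 s
v² = v₀² + 2aΔx → Δx = (8² − 10.3²)/(2·-1.8) = 11.8 m

Phase 3 (accelerating): v₀ = 8.00 m/s, a = 2.2 m/s².
v = v₀ + at → t = (16 − 8.00) / 2.2 = 3.64 s
v² = v₀² + 2aΔx → Δx = (16² − 8.00²)/(2·2.2) = 43.6 m
Distance in phase 3 = 43.6 m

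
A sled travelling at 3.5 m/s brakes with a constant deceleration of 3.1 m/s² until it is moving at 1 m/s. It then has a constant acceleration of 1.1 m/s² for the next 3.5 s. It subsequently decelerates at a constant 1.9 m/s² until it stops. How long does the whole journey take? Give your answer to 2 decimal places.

6.86 s

Phase 1 (decelerating): v₀ = 3.50 m/s, a = -3.1 m/s².
v = v₀ + at → t = (1 − 3.50) / -3.1 = 0.806 s
v² = v₀² + 2aΔx → Δx = (1² − 3.50²)/(2·-3.1) = 1.81 m

Phase 2 (accelerating): v₀ = 1.00 m/s, a = 1.1 m/s².
v = v₀ + at = 1.00 + (1.1)(3.5) = 4.85 m/s
Δx = v₀t + ½at² = 1.00·3.5 + 0.5·1.1·3.5² = 10.2 m

Phase 3 (decelerating): v₀ = 4.85 m/s, a = -1.9 m/s².
v = v₀ + at → t = (0 − 4.85) / -1.9 = 2.55 s
v² = v₀² + 2aΔx → Δx = (0² − 4.85²)/(2·-1.9) = 6.19 m
Total time = 0.806 + 3.50 + 2.55 = 6.86 s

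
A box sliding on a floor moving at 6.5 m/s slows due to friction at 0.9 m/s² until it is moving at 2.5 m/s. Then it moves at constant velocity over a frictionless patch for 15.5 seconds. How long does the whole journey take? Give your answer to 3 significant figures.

Phase 1 (decelerating): v₀ = 6.50 m/s, a = -0.9 m/s².
v = v₀ + at → t = (2.5 − 6.50) / -0.9 = 4.44 s
v² = v₀² + 2aΔx → Δx = (2.5² − 6.50²)/(2·-0.9) = 20.0 m

Phase 2 (constant speed): v₀ = 2.50 m/s, a = 0 m/s².
v = v₀ + at = 2.50 + (0)(15.5) = 2.50 m/s
Δx = v₀t + ½at² = 2.50·15.5 + 0.5·0·15.5² = 38.8 m
Total time = 4.44 + 15.5 = 19.9 s

19.9 s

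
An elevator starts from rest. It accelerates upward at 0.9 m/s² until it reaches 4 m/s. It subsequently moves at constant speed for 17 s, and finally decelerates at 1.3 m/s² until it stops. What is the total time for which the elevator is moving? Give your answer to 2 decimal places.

24.52 s

Phase 1 (accelerating): v₀ = 0 m/s, a = 0.9 m/s².
v = v₀ + at → t = (4 − 0) / 0.9 = 4.44 s
v² = v₀² + 2aΔx → Δx = (4² − 0²)/(2·0.9) = 8.89 m

Phase 2 (constant speed): v₀ = 4.00 m/s, a = 0 m/s².
v = v₀ + at = 4.00 + (0)(17) = 4.00 m/s
Δx = v₀t + ½at² = 4.00·17 + 0.5·0·17² = 68.0 m

Phase 3 (decelerating): v₀ = 4.00 m/s, a = -1.3 m/s².
v = v₀ + at → t = (0 − 4.00) / -1.3 = 3.08 s
v² = v₀² + 2aΔx → Δx = (0² − 4.00²)/(2·-1.3) = 6.15 m
Total time = 4.44 + 17.0 + 3.08 = 24.5 s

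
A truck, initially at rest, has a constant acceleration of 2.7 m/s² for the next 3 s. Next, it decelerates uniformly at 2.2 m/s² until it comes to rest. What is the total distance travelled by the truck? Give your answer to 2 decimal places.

27.06 m

Phase 1 (accelerating): v₀ = 0 m/s, a = 2.7 m/s².
v = v₀ + at = 0 + (2.7)(3) = 8.10 m/s
Δx = v₀t + ½at² = 0·3 + 0.5·2.7·3² = 12.2 m

Phase 2 (decelerating): v₀ = 8.10 m/s, a = -2.2 m/s².
v = v₀ + at → t = (0 − 8.10) / -2.2 = 3.68 s
v² = v₀² + 2aΔx → Δx = (0² − 8.10²)/(2·-2.2) = 14.9 m
Total distance = 12.2 + 14.9 = 27.1 m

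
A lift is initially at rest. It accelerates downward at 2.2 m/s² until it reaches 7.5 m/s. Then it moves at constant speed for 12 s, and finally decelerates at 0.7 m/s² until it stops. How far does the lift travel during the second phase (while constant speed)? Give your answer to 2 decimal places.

90.00 m

Phase 1 (accelerating): v₀ = 0 m/s, a = 2.2 m/s².
v = v₀ + at → t = (7.5 − 0) / 2.2 = 3.41 s
v² = v₀² + 2aΔx → Δx = (7.5² − 0²)/(2·2.2) = 12.8 m

Phase 2 (constant speed): v₀ = 7.50 m/s, a = 0 m/s².
v = v₀ + at = 7.50 + (0)(12) = 7.50 m/s
Δx = v₀t + ½at² = 7.50·12 + 0.5·0·12² = 90.0 m
Distance in phase 2 = 90.0 m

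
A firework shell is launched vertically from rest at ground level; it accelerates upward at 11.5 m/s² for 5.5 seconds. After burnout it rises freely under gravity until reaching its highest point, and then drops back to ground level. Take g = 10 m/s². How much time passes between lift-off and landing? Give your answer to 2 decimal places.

Phase 1 (powered ascent): v₀ = 0 m/s, a = 11.5 m/s².
v = v₀ + at = 0 + (11.5)(5.5) = 63.2 m/s
Δx = v₀t + ½at² = 0·5.5 + 0.5·11.5·5.5² = 174 m

Phase 2 (coasting upward): v₀ = 63.2 m/s, a = -10 m/s².
v = v₀ + at → t = (0 − 63.2) / -10 = 6.33 s
v² = v₀² + 2aΔx → Δx = (0² − 63.2²)/(2·-10) = 200 m

Phase 3 (free fall): v₀ = 0 m/s, a = -10 m/s².
Falls 374 m from rest: t = √(2·374/10) = 8.65 s; v = g·t = 86.5 m/s.
Total time = 5.50 + 6.33 + 8.65 = 20.5 s

20.47 s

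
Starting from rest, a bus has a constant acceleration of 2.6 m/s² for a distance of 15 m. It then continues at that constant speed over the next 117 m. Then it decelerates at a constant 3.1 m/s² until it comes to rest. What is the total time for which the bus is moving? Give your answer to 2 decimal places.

Phase 1 (accelerating): v₀ = 0 m/s, a = 2.6 m/s².
v² = v₀² + 2aΔx = 0² + 2·2.6·15 = 78.0 → v = 8.83 m/s
t = (v − v₀)/a = (8.83 − 0)/2.6 = 3.40 s

Phase 2 (constant speed): v₀ = 8.83 m/s, a = 0 m/s².
Constant speed: t = d/v = 117/8.83 = 13.2 s

Phase 3 (decelerating): v₀ = 8.83 m/s, a = -3.1 m/s².
v = v₀ + at → t = (0 − 8.83) / -3.1 = 2.85 s
v² = v₀² + 2aΔx → Δx = (0² − 8.83²)/(2·-3.1) = 12.6 m
Total time = 3.40 + 13.2 + 2.85 = 19.5 s

19.49 s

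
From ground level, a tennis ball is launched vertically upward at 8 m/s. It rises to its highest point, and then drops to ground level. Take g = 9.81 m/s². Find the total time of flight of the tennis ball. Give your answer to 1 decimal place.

1.6 s

Phase 1 (rising): v₀ = 8.00 m/s, a = -9.81 m/s².
v = v₀ + at → t = (0 − 8.00) / -9.81 = 0.815 s
v² = v₀² + 2aΔx → Δx = (0² − 8.00²)/(2·-9.81) = 3.26 m

Phase 2 (falling): v₀ = 0 m/s, a = -9.81 m/s².
Falls 3.26 m from rest: t = √(2·3.26/9.81) = 0.815 s; v = g·t = 8.00 m/s.
Total time = 0.815 + 0.815 = 1.63 s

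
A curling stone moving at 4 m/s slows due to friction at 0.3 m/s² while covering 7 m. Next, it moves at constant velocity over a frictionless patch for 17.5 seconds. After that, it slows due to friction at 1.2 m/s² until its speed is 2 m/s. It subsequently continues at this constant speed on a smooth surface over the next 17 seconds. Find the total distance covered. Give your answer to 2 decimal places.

Phase 1 (decelerating): v₀ = 4.00 m/s, a = -0.3 m/s².
v² = v₀² + 2aΔx = 4.00² + 2·-0.3·7 = 11.8 → v = 3.44 m/s
t = (v − v₀)/a = (3.44 − 4.00)/-0.3 = 1.88 s

Phase 2 (constant speed): v₀ = 3.44 m/s, a = 0 m/s².
v = v₀ + at = 3.44 + (0)(17.5) = 3.44 m/s
Δx = v₀t + ½at² = 3.44·17.5 + 0.5·0·17.5² = 60.1 m

Phase 3 (decelerating): v₀ = 3.44 m/s, a = -1.2 m/s².
v = v₀ + at → t = (2 − 3.44) / -1.2 = 1.20 s
v² = v₀² + 2aΔx → Δx = (2² − 3.44²)/(2·-1.2) = 3.25 m

Phase 4 (constant speed): v₀ = 2.00 m/s, a = 0 m/s².
v = v₀ + at = 2.00 + (0)(17) = 2.00 m/s
Δx = v₀t + ½at² = 2.00·17 + 0.5·0·17² = 34.0 m
Total distance = 7.00 + 60.1 + 3.25 + 34.0 = 104 m

104.36 m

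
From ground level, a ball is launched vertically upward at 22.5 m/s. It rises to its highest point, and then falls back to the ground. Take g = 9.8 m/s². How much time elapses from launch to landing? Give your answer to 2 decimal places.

Phase 1 (rising): v₀ = 22.5 m/s, a = -9.8 m/s².
v = v₀ + at → t = (0 − 22.5) / -9.8 = 2.30 s
v² = v₀² + 2aΔx → Δx = (0² − 22.5²)/(2·-9.8) = 25.8 m

Phase 2 (falling): v₀ = 0 m/s, a = -9.8 m/s².
Falls 25.8 m from rest: t = √(2·25.8/9.8) = 2.30 s; v = g·t = 22.5 m/s.
Total time = 2.30 + 2.30 = 4.59 s

4.59 s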